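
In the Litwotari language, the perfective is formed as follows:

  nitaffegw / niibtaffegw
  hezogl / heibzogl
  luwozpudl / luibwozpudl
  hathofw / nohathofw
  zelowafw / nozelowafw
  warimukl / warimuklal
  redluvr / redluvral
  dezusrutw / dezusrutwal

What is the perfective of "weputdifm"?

nitaffegw and hathofw both end in -w yet inflect differently (niibtaffegw, nohathofw), so the final letter is not what conditions the rule; the second-to-last letter is.
"weputdifm" has second-to-last letter 'f'. The stems whose second-to-last letter is 'f' (hathofw → nohathofw, zelowafw → nozelowafw) add the prefix no-.
The other patterns: stems whose second-to-last letter is 'd' or 'g' insert -ib- after the first vowel; stems whose second-to-last letter is 'k', 't' or 'v' add -al.
So weputdifm → noweputdifm.

noweputdifm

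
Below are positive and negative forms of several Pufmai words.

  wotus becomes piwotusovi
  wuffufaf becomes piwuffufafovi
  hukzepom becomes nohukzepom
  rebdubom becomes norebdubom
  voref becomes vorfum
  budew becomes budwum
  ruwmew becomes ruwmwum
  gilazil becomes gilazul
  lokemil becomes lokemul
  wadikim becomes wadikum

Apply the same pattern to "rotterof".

norotterof

wuffufaf and voref both end in -f yet inflect differently (piwuffufafovi, vorfum), so the final letter is not what conditions the rule; the last vowel is.
"rotterof" has last vowel 'o'. The stems whose last vowel is 'o' (hukzepom → nohukzepom, rebdubom → norebdubom) add the prefix no-.
So rotterof → norotterof.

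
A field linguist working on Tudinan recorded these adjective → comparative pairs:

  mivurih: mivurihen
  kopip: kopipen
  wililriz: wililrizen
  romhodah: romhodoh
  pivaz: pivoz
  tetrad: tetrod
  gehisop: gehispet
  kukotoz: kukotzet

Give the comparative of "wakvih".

wakvihen

mivurih and romhodah both end in -h yet inflect differently (mivurihen, romhodoh), so the final letter is not what conditions the rule; the last vowel is.
"wakvih" has last vowel 'i'. The stems whose last vowel is 'i' (mivurih → mivurihen, kopip → kopipen, wililriz → wililrizen) add -en.
So wakvih → wakvihen.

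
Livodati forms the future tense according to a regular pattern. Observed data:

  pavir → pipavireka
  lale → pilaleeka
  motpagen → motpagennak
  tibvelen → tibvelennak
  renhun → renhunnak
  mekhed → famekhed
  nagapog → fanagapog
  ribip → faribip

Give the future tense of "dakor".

pidakoreka

lale and motpagen both have last vowel 'e' yet inflect differently (pilaleeka, motpagennak), so the last vowel is not what conditions the rule; the final letter is.
"dakor" ends in -r. The one such stem in the data (pavir → pipavireka) adds pi- … -eka around the stem, so the same rule applies.
The other patterns: stems ending in -n double the final consonant and add -ak; stems ending in -d, -g or -p add the prefix fa-.
So dakor → pidakoreka.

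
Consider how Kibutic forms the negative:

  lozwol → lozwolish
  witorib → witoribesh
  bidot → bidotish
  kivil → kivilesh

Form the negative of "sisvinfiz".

kivil and lozwol both end in -l yet inflect differently (kivilesh, lozwolish), so the final letter is not what conditions the rule; the last vowel is.
"sisvinfiz" has last vowel 'i'. The stems whose last vowel is 'i' (witorib → witoribesh, kivil → kivilesh) add -esh.
The other pattern: stems whose last vowel is 'o' add -ish.
So sisvinfiz → sisvinfizesh.

sisvinfizesh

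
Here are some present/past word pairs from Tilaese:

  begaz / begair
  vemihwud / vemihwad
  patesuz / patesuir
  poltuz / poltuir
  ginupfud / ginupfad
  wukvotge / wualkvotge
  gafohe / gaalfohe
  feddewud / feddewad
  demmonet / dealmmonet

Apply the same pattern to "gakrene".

gaalkrene

vemihwud and poltuz both have last vowel 'u' yet inflect differently (vemihwad, poltuir), so the last vowel is not what conditions the rule; the final letter is.
"gakrene" ends in -e. The stems ending in -e (gafohe → gaalfohe, wukvotge → wualkvotge) insert -al- after the first vowel.
So gakrene → gaalkrene.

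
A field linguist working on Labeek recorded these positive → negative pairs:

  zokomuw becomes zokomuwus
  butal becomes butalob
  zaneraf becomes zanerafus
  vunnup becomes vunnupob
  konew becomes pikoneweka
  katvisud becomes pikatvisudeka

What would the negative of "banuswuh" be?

banuswuhob

konew and zokomuw both end in -w yet inflect differently (pikoneweka, zokomuwus), so the final letter is not what conditions the rule; the first letter is.
"banuswuh" begins with b-. The one such stem in the data (butal → butalob) adds -ob, so the same rule applies.
So banuswuh → banuswuhob.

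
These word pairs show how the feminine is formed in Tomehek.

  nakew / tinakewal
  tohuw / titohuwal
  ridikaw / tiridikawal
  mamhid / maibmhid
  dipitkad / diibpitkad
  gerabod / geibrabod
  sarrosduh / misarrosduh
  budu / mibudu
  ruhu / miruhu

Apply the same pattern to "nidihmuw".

tinidihmuwal

ridikaw and dipitkad both have last vowel 'a' yet inflect differently (tiridikawal, diibpitkad), so the last vowel is not what conditions the rule; the final letter is.
"nidihmuw" ends in -w. The stems ending in -w (nakew → tinakewal, tohuw → titohuwal, ridikaw → tiridikawal) add ti- … -al around the stem.
The other patterns: stems ending in -d insert -ib- after the first vowel; stems ending in -h or -u add the prefix mi-.
So nidihmuw → tinidihmuwal.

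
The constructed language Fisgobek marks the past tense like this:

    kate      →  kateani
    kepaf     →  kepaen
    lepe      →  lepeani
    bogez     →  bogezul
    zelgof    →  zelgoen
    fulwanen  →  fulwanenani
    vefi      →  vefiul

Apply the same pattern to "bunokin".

bunokinani

kate and bogez both have last vowel 'e' yet inflect differently (kateani, bogezul), so the last vowel is not what conditions the rule; the final letter is.
"bunokin" ends in -n. The one such stem in the data (fulwanen → fulwanenani) adds -ani, so the same rule applies.
The other patterns: stems ending in -f drop the final letter and add -en; stems ending in -i or -z add -ul.
So bunokin → bunokinani.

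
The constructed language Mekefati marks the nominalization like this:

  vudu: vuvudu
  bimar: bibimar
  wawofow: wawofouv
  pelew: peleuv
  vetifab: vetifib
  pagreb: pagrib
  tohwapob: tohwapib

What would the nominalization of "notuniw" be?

notuniuv

bimar and vetifab both have last vowel 'a' yet inflect differently (bibimar, vetifib), so the last vowel is not what conditions the rule; the final letter is.
"notuniw" ends in -w. The stems ending in -w (wawofow → wawofouv, pelew → peleuv) drop the final letter and add -uv.
So notuniw → notuniuv.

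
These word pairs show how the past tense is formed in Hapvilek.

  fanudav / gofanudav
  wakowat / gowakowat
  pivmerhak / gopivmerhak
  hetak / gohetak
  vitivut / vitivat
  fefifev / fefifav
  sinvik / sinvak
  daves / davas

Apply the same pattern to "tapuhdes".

tapuhdas

"tapuhdes" has last vowel 'e'. The stems whose last vowel is 'e' (fefifev → fefifav, daves → davas) change the last vowel to 'a'.
So tapuhdes → tapuhdas.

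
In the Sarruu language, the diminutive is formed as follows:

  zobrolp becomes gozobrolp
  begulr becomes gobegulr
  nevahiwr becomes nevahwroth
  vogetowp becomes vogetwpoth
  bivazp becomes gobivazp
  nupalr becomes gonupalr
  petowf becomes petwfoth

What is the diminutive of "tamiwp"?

"tamiwp" has second-to-last letter 'w'. The stems whose second-to-last letter is 'w' (nevahiwr → nevahwroth, petowf → petwfoth, vogetowp → vogetwpoth) delete the last vowel and add -oth.
The other pattern: stems whose second-to-last letter is 'l' or 'z' add the prefix go-.
So tamiwp → tamwpoth.

tamwpoth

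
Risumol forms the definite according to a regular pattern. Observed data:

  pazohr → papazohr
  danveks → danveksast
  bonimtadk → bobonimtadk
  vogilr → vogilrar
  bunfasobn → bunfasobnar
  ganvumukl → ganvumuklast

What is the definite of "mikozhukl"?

vogilr and pazohr both end in -r yet inflect differently (vogilrar, papazohr), so the final letter is not what conditions the rule; the second-to-last letter is.
"mikozhukl" has second-to-last letter 'k'. The stems whose second-to-last letter is 'k' (ganvumukl → ganvumuklast, danveks → danveksast) add -ast.
The other patterns: stems whose second-to-last letter is 'b' or 'l' add -ar; stems whose second-to-last letter is 'd' or 'h' repeat the first consonant+vowel as a prefix.
So mikozhukl → mikozhuklast.

mikozhuklast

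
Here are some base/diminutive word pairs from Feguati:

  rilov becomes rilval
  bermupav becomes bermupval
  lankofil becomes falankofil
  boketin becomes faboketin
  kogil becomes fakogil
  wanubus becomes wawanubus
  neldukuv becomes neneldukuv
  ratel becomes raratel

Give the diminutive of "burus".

buburus

"burus" has last vowel 'u'. The stems whose last vowel is 'u' (wanubus → wawanubus, neldukuv → neneldukuv) repeat the first consonant+vowel as a prefix.
So burus → buburus.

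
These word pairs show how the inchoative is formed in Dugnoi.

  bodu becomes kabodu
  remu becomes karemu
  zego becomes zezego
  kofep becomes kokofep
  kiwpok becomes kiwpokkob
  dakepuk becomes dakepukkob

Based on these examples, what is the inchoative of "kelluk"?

kellukkob

"kelluk" ends in -k. The stems ending in -k (kiwpok → kiwpokkob, dakepuk → dakepukkob) double the final consonant and add -ob.
So kelluk → kellukkob.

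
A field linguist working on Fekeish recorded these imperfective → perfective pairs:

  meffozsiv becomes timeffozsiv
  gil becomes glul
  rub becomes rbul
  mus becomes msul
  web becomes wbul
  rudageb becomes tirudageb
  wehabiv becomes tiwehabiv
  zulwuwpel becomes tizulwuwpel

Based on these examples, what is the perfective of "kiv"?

kvul

rudageb and web both end in -b yet inflect differently (tirudageb, wbul), so the final letter is not what conditions the rule; the number of vowels is.
"kiv" has 1 vowel. The stems with 1 vowel (mus → msul, web → wbul, rub → rbul) delete the last vowel and add -ul.
So kiv → kvul.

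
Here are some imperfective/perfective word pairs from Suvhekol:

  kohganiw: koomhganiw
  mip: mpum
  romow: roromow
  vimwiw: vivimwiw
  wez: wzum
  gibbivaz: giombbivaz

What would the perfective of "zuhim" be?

zuzuhim

vimwiw and kohganiw both end in -w yet inflect differently (vivimwiw, koomhganiw), so the final letter is not what conditions the rule; the number of vowels is.
"zuhim" has 2 vowels. The stems with 2 vowels (vimwiw → vivimwiw, romow → roromow) repeat the first consonant+vowel as a prefix.
The other patterns: stems with 1 vowel delete the last vowel and add -um; stems with 3 vowels insert -om- after the first vowel.
So zuhim → zuzuhim.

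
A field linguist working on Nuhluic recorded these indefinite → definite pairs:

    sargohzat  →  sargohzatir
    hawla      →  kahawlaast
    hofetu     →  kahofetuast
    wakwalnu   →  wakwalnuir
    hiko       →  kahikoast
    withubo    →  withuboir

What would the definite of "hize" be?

hiko and withubo both end in -o yet inflect differently (kahikoast, withuboir), so the final letter is not what conditions the rule; the first letter is.
"hize" begins with h-. The stems beginning with h- (hawla → kahawlaast, hiko → kahikoast, hofetu → kahofetuast) add ka- … -ast around the stem.
So hize → kahizeast.

kahizeast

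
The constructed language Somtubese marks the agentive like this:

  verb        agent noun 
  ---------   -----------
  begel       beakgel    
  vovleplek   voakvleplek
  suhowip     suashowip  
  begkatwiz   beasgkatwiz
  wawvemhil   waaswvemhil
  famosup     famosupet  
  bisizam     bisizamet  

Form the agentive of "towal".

begel and wawvemhil both end in -l yet inflect differently (beakgel, waaswvemhil), so the final letter is not what conditions the rule; the last vowel is.
"towal" has last vowel 'a'. The one such stem in the data (bisizam → bisizamet) adds -et, so the same rule applies.
So towal → towalet.

towalet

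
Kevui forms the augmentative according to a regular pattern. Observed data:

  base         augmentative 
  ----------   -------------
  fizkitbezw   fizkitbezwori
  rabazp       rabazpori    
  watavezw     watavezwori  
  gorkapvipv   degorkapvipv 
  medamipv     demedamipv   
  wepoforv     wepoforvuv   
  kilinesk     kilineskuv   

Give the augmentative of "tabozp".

"tabozp" has second-to-last letter 'z'. The stems whose second-to-last letter is 'z' (fizkitbezw → fizkitbezwori, rabazp → rabazpori, watavezw → watavezwori) add -ori.
The other patterns: stems whose second-to-last letter is 'p' add the prefix de-; stems whose second-to-last letter is 'r' or 's' add -uv.
So tabozp → tabozpori.

tabozpori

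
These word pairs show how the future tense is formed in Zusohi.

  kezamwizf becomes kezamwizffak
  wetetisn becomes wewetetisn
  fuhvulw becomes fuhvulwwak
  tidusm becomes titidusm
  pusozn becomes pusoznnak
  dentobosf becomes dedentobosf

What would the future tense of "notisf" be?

dentobosf and kezamwizf both end in -f yet inflect differently (dedentobosf, kezamwizffak), so the final letter is not what conditions the rule; the second-to-last letter is.
"notisf" has second-to-last letter 's'. The stems whose second-to-last letter is 's' (tidusm → titidusm, wetetisn → wewetetisn, dentobosf → dedentobosf) repeat the first consonant+vowel as a prefix.
The other pattern: stems whose second-to-last letter is 'l' or 'z' double the final consonant and add -ak.
So notisf → nonotisf.

nonotisf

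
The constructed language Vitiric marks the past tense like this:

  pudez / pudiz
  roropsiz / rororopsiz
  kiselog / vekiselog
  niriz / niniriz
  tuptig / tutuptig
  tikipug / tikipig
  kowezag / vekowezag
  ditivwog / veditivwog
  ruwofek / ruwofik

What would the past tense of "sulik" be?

"sulik" has last vowel 'i'. The stems whose last vowel is 'i' (roropsiz → rororopsiz, niriz → niniriz, tuptig → tutuptig) repeat the first consonant+vowel as a prefix.
So sulik → susulik.

susulik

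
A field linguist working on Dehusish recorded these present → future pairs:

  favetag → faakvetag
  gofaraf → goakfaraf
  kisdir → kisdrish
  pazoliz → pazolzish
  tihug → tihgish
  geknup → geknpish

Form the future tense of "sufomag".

suakfomag

"sufomag" has last vowel 'a'. The stems whose last vowel is 'a' (favetag → faakvetag, gofaraf → goakfaraf) insert -ak- after the first vowel.
So sufomag → suakfomag.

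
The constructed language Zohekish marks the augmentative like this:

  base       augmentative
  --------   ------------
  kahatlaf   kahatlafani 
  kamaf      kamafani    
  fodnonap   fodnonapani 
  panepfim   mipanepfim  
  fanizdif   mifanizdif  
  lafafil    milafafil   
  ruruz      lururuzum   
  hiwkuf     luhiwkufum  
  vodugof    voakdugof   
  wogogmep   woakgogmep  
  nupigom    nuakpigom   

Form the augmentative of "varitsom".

kahatlaf and fanizdif both end in -f yet inflect differently (kahatlafani, mifanizdif), so the final letter is not what conditions the rule; the last vowel is.
"varitsom" has last vowel 'o'. The stems whose last vowel is 'o' (vodugof → voakdugof, nupigom → nuakpigom) insert -ak- after the first vowel.
So varitsom → vaakritsom.

vaakritsom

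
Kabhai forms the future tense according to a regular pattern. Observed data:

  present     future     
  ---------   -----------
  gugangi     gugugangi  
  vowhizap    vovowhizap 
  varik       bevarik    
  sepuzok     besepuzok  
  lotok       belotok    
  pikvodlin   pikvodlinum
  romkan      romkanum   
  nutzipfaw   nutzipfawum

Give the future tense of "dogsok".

bedogsok

gugangi and varik both have last vowel 'i' yet inflect differently (gugugangi, bevarik), so the last vowel is not what conditions the rule; the final letter is.
"dogsok" ends in -k. The stems ending in -k (varik → bevarik, sepuzok → besepuzok, lotok → belotok) add the prefix be-.
The other patterns: stems ending in -i or -p repeat the first consonant+vowel as a prefix; stems ending in -n or -w add -um.
So dogsok → bedogsok.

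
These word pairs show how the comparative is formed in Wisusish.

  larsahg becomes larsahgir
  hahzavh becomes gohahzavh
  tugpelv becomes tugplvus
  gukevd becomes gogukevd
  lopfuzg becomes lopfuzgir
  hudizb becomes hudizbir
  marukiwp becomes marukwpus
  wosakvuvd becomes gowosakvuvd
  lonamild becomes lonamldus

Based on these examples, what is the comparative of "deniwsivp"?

godeniwsivp

gukevd and lonamild both end in -d yet inflect differently (gogukevd, lonamldus), so the final letter is not what conditions the rule; the second-to-last letter is.
"deniwsivp" has second-to-last letter 'v'. The stems whose second-to-last letter is 'v' (gukevd → gogukevd, wosakvuvd → gowosakvuvd, hahzavh → gohahzavh) add the prefix go-.
The other patterns: stems whose second-to-last letter is 'h' or 'z' add -ir; stems whose second-to-last letter is 'l' or 'w' delete the last vowel and add -us.
So deniwsivp → godeniwsivp.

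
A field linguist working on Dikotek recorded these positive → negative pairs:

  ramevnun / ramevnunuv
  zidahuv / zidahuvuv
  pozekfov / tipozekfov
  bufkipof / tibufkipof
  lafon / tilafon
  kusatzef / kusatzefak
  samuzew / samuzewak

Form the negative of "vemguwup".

vemguwupuv

zidahuv and pozekfov both end in -v yet inflect differently (zidahuvuv, tipozekfov), so the final letter is not what conditions the rule; the last vowel is.
"vemguwup" has last vowel 'u'. The stems whose last vowel is 'u' (ramevnun → ramevnunuv, zidahuv → zidahuvuv) add -uv.
The other patterns: stems whose last vowel is 'o' add the prefix ti-; stems whose last vowel is 'e' add -ak.
So vemguwup → vemguwupuv.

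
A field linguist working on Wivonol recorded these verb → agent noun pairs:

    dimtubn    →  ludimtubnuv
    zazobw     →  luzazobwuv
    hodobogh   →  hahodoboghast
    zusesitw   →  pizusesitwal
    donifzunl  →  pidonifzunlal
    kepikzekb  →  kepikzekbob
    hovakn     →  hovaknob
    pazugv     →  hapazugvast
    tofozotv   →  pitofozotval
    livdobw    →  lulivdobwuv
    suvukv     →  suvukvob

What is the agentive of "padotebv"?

"padotebv" has second-to-last letter 'b'. The stems whose second-to-last letter is 'b' (zazobw → luzazobwuv, dimtubn → ludimtubnuv, livdobw → lulivdobwuv) add lu- … -uv around the stem.
The other patterns: stems whose second-to-last letter is 'g' add ha- … -ast around the stem; stems whose second-to-last letter is 'k' add -ob; stems whose second-to-last letter is 'n' or 't' add pi- … -al around the stem.
So padotebv → lupadotebvuv.

lupadotebvuv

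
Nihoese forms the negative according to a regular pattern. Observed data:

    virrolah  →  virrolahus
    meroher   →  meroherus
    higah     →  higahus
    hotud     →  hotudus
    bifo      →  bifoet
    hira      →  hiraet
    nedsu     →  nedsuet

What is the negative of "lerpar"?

virrolah and hira both have last vowel 'a' yet inflect differently (virrolahus, hiraet), so the last vowel is not what conditions the rule; whether the stem ends in a vowel or a consonant is.
"lerpar" ends in a consonant. The stems ending in a consonant (virrolah → virrolahus, meroher → meroherus, higah → higahus) add -us.
The other pattern: stems ending in a vowel add -et.
So lerpar → lerparus.

lerparus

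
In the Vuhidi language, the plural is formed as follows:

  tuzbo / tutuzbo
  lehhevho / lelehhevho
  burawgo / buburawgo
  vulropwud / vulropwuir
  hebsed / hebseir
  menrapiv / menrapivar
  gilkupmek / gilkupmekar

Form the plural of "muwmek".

hebsed and gilkupmek both have last vowel 'e' yet inflect differently (hebseir, gilkupmekar), so the last vowel is not what conditions the rule; the final letter is.
"muwmek" ends in -k. The one such stem in the data (gilkupmek → gilkupmekar) adds -ar, so the same rule applies.
So muwmek → muwmekar.

muwmekar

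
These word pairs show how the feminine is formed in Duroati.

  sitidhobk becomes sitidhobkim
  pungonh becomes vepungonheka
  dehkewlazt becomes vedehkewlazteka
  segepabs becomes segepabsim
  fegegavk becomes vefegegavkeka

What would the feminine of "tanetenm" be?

"tanetenm" has second-to-last letter 'n'. The one such stem in the data (pungonh → vepungonheka) adds ve- … -eka around the stem, so the same rule applies.
So tanetenm → vetanetenmeka.

vetanetenmeka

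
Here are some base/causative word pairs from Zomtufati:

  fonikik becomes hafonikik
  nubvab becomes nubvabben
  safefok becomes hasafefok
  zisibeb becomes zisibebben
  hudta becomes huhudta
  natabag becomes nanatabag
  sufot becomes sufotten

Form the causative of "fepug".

"fepug" ends in -g. The one such stem in the data (natabag → nanatabag) repeats the first consonant+vowel as a prefix (as does hudta), so the same rule applies.
So fepug → fefepug.

fefepug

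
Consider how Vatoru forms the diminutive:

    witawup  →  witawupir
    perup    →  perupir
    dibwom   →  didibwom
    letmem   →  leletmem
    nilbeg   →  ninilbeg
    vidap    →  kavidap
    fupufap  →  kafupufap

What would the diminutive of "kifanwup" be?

witawup and vidap both end in -p yet inflect differently (witawupir, kavidap), so the final letter is not what conditions the rule; the last vowel is.
"kifanwup" has last vowel 'u'. The stems whose last vowel is 'u' (witawup → witawupir, perup → perupir) add -ir.
The other patterns: stems whose last vowel is 'e' or 'o' repeat the first consonant+vowel as a prefix; stems whose last vowel is 'a' add the prefix ka-.
So kifanwup → kifanwupir.

kifanwupir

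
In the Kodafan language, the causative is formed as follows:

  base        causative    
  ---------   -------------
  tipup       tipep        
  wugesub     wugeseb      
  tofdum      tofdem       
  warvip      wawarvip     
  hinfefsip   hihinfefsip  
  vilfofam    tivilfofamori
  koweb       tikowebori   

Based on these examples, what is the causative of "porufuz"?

tipup and warvip both end in -p yet inflect differently (tipep, wawarvip), so the final letter is not what conditions the rule; the last vowel is.
"porufuz" has last vowel 'u'. The stems whose last vowel is 'u' (tipup → tipep, wugesub → wugeseb, tofdum → tofdem) change the last vowel to 'e'.
So porufuz → porufez.

porufez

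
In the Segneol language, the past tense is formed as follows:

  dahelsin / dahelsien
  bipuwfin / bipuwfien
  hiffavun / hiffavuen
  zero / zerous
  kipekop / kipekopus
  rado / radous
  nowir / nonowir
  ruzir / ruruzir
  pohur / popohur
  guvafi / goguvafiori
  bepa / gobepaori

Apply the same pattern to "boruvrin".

boruvrien

"boruvrin" ends in -n. The stems ending in -n (dahelsin → dahelsien, bipuwfin → bipuwfien, hiffavun → hiffavuen) drop the final letter and add -en.
The other patterns: stems ending in -o or -p add -us; stems ending in -r repeat the first consonant+vowel as a prefix; stems ending in -a or -i add go- … -ori around the stem.
So boruvrin → boruvrien.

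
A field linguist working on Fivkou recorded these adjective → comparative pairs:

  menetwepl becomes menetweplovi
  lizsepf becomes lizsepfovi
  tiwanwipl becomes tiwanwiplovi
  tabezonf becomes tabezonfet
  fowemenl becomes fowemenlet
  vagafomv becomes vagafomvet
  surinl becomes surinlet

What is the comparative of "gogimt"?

lizsepf and tabezonf both end in -f yet inflect differently (lizsepfovi, tabezonfet), so the final letter is not what conditions the rule; the second-to-last letter is.
"gogimt" has second-to-last letter 'm'. The one such stem in the data (vagafomv → vagafomvet) adds -et, so the same rule applies.
The other pattern: stems whose second-to-last letter is 'p' add -ovi.
So gogimt → gogimtet.

gogimtet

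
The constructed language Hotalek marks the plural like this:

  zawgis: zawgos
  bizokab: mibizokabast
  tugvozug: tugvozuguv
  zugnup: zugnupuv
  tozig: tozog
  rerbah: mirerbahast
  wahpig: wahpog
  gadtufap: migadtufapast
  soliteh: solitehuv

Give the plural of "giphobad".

rerbah and soliteh both end in -h yet inflect differently (mirerbahast, solitehuv), so the final letter is not what conditions the rule; the last vowel is.
"giphobad" has last vowel 'a'. The stems whose last vowel is 'a' (gadtufap → migadtufapast, bizokab → mibizokabast, rerbah → mirerbahast) add mi- … -ast around the stem.
The other patterns: stems whose last vowel is 'i' change the last vowel to 'o'; stems whose last vowel is 'e' or 'u' add -uv.
So giphobad → migiphobadast.

migiphobadast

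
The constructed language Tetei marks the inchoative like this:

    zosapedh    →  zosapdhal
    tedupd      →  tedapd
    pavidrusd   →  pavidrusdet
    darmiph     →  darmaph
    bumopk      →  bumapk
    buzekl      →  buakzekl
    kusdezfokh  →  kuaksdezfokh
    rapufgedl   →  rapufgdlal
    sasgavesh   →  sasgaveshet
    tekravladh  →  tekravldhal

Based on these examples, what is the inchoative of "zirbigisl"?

"zirbigisl" has second-to-last letter 's'. The stems whose second-to-last letter is 's' (pavidrusd → pavidrusdet, sasgavesh → sasgaveshet) add -et.
So zirbigisl → zirbigislet.

zirbigislet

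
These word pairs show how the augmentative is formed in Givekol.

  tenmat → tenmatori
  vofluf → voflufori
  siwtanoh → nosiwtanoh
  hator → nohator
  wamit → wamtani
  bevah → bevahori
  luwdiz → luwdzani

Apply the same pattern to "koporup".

koporupori

wamit and tenmat both end in -t yet inflect differently (wamtani, tenmatori), so the final letter is not what conditions the rule; the last vowel is.
"koporup" has last vowel 'u'. The one such stem in the data (vofluf → voflufori) adds -ori, so the same rule applies.
So koporup → koporupori.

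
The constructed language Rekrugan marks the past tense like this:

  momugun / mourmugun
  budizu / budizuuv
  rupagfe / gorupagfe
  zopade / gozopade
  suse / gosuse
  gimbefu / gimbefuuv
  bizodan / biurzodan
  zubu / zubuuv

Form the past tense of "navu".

"navu" ends in -u. The stems ending in -u (gimbefu → gimbefuuv, zubu → zubuuv, budizu → budizuuv) add -uv.
The other patterns: stems ending in -e add the prefix go-; stems ending in -n insert -ur- after the first vowel.
So navu → navuuv.

navuuv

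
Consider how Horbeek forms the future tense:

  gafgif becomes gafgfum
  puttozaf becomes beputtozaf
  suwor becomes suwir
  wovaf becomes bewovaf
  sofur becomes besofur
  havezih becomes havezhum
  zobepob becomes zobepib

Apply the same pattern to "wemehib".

gafgif and puttozaf both end in -f yet inflect differently (gafgfum, beputtozaf), so the final letter is not what conditions the rule; the last vowel is.
"wemehib" has last vowel 'i'. The stems whose last vowel is 'i' (havezih → havezhum, gafgif → gafgfum) delete the last vowel and add -um.
The other patterns: stems whose last vowel is 'o' change the last vowel to 'i'; stems whose last vowel is 'a' or 'u' add the prefix be-.
So wemehib → wemehbum.

wemehbum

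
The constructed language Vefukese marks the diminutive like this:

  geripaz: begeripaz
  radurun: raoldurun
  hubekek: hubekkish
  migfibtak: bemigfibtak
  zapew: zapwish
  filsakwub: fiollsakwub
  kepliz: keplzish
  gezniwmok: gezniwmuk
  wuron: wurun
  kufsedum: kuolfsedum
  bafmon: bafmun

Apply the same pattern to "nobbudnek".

nobbudnkish

"nobbudnek" has last vowel 'e'. The stems whose last vowel is 'e' (zapew → zapwish, hubekek → hubekkish) delete the last vowel and add -ish.
The other patterns: stems whose last vowel is 'u' insert -ol- after the first vowel; stems whose last vowel is 'a' add the prefix be-; stems whose last vowel is 'o' change the last vowel to 'u'.
So nobbudnek → nobbudnkish.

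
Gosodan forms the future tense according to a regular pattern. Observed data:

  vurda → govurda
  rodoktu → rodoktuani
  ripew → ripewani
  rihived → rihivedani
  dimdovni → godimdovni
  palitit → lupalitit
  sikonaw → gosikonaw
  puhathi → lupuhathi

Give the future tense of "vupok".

puhathi and dimdovni both end in -i yet inflect differently (lupuhathi, godimdovni), so the final letter is not what conditions the rule; the first letter is.
"vupok" begins with v-. The one such stem in the data (vurda → govurda) adds the prefix go-, so the same rule applies.
The other patterns: stems beginning with p- add the prefix lu-; stems beginning with r- add -ani.
So vupok → govupok.

govupok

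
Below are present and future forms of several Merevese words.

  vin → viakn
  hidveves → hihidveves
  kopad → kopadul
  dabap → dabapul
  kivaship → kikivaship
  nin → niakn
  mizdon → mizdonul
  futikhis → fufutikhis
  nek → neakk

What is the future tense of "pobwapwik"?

popobwapwik

nin and mizdon both end in -n yet inflect differently (niakn, mizdonul), so the final letter is not what conditions the rule; the number of vowels is.
"pobwapwik" has 3 vowels. The stems with 3 vowels (hidveves → hihidveves, futikhis → fufutikhis, kivaship → kikivaship) repeat the first consonant+vowel as a prefix.
The other patterns: stems with 1 vowel insert -ak- after the first vowel; stems with 2 vowels add -ul.
So pobwapwik → popobwapwik.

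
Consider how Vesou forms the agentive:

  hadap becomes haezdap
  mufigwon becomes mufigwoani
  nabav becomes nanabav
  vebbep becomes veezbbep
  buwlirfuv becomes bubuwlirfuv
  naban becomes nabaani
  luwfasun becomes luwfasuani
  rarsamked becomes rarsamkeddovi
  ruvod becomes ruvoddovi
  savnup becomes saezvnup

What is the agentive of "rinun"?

rinuani

vebbep and rarsamked both have last vowel 'e' yet inflect differently (veezbbep, rarsamkeddovi), so the last vowel is not what conditions the rule; the final letter is.
"rinun" ends in -n. The stems ending in -n (mufigwon → mufigwoani, naban → nabaani, luwfasun → luwfasuani) drop the final letter and add -ani.
So rinun → rinuani.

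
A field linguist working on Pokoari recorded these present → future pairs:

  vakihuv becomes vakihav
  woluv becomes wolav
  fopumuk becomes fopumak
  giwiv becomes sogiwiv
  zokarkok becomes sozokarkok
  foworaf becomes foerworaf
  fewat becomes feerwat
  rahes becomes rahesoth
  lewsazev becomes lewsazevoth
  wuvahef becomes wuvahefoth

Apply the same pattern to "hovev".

vakihuv and giwiv both end in -v yet inflect differently (vakihav, sogiwiv), so the final letter is not what conditions the rule; the last vowel is.
"hovev" has last vowel 'e'. The stems whose last vowel is 'e' (rahes → rahesoth, lewsazev → lewsazevoth, wuvahef → wuvahefoth) add -oth.
The other patterns: stems whose last vowel is 'u' change the last vowel to 'a'; stems whose last vowel is 'i' or 'o' add the prefix so-; stems whose last vowel is 'a' insert -er- after the first vowel.
So hovev → hovevoth.

hovevoth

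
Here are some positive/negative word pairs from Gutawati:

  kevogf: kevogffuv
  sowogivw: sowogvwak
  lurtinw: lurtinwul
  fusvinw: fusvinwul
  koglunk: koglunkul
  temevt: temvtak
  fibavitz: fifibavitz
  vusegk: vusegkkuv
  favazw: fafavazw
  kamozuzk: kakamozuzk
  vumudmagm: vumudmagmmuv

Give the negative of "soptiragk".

soptiragkkuv

vusegk and koglunk both end in -k yet inflect differently (vusegkkuv, koglunkul), so the final letter is not what conditions the rule; the second-to-last letter is.
"soptiragk" has second-to-last letter 'g'. The stems whose second-to-last letter is 'g' (kevogf → kevogffuv, vusegk → vusegkkuv, vumudmagm → vumudmagmmuv) double the final consonant and add -uv.
So soptiragk → soptiragkkuv.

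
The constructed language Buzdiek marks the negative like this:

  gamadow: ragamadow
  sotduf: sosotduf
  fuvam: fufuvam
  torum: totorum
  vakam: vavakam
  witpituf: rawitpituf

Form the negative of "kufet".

"kufet" has 2 vowels. The stems with 2 vowels (sotduf → sosotduf, torum → totorum, vakam → vavakam) repeat the first consonant+vowel as a prefix.
The other pattern: stems with 3 vowels add the prefix ra-.
So kufet → kukufet.

kukufet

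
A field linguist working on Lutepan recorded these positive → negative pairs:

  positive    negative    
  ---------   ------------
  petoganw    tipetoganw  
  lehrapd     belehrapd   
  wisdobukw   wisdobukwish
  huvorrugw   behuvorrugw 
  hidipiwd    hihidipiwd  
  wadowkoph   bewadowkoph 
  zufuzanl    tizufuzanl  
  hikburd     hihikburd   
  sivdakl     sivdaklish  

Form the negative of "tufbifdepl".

betufbifdepl

petoganw and huvorrugw both end in -w yet inflect differently (tipetoganw, behuvorrugw), so the final letter is not what conditions the rule; the second-to-last letter is.
"tufbifdepl" has second-to-last letter 'p'. The stems whose second-to-last letter is 'p' (lehrapd → belehrapd, wadowkoph → bewadowkoph) add the prefix be-.
The other patterns: stems whose second-to-last letter is 'n' add the prefix ti-; stems whose second-to-last letter is 'k' add -ish; stems whose second-to-last letter is 'r' or 'w' repeat the first consonant+vowel as a prefix.
So tufbifdepl → betufbifdepl.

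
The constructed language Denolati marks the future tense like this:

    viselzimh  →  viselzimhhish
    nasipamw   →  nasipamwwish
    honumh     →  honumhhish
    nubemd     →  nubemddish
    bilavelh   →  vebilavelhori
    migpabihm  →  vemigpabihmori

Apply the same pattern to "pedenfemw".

viselzimh and bilavelh both end in -h yet inflect differently (viselzimhhish, vebilavelhori), so the final letter is not what conditions the rule; the second-to-last letter is.
"pedenfemw" has second-to-last letter 'm'. The stems whose second-to-last letter is 'm' (viselzimh → viselzimhhish, nasipamw → nasipamwwish, honumh → honumhhish) double the final consonant and add -ish.
The other pattern: stems whose second-to-last letter is 'h' or 'l' add ve- … -ori around the stem.
So pedenfemw → pedenfemwwish.

pedenfemwwish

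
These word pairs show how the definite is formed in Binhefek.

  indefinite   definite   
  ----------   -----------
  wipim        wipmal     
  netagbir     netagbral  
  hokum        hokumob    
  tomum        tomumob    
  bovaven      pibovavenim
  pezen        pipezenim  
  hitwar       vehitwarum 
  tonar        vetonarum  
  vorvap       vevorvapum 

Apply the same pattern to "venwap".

vevenwapum

wipim and hokum both end in -m yet inflect differently (wipmal, hokumob), so the final letter is not what conditions the rule; the last vowel is.
"venwap" has last vowel 'a'. The stems whose last vowel is 'a' (hitwar → vehitwarum, tonar → vetonarum, vorvap → vevorvapum) add ve- … -um around the stem.
The other patterns: stems whose last vowel is 'i' delete the last vowel and add -al; stems whose last vowel is 'u' add -ob; stems whose last vowel is 'e' add pi- … -im around the stem.
So venwap → vevenwapum.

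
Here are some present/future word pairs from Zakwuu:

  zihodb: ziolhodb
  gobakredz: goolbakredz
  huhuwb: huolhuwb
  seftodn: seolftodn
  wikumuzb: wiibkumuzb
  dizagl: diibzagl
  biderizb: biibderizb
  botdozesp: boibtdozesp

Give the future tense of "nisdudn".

"nisdudn" has second-to-last letter 'd'. The stems whose second-to-last letter is 'd' (zihodb → ziolhodb, gobakredz → goolbakredz, seftodn → seolftodn) insert -ol- after the first vowel.
So nisdudn → niolsdudn.

niolsdudn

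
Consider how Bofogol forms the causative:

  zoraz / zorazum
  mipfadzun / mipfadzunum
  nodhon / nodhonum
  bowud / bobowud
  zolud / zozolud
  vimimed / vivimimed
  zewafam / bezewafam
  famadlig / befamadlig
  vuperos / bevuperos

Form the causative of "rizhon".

rizhonum

mipfadzun and bowud both have last vowel 'u' yet inflect differently (mipfadzunum, bobowud), so the last vowel is not what conditions the rule; the final letter is.
"rizhon" ends in -n. The stems ending in -n (mipfadzun → mipfadzunum, nodhon → nodhonum) add -um.
So rizhon → rizhonum.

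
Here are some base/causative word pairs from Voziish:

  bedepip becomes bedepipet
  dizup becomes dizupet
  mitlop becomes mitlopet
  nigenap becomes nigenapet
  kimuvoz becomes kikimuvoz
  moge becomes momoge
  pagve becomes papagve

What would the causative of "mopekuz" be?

mitlop and kimuvoz both have last vowel 'o' yet inflect differently (mitlopet, kikimuvoz), so the last vowel is not what conditions the rule; the final letter is.
"mopekuz" ends in -z. The one such stem in the data (kimuvoz → kikimuvoz) repeats the first consonant+vowel as a prefix (as do moge, pagve), so the same rule applies.
The other pattern: stems ending in -p add -et.
So mopekuz → momopekuz.

momopekuz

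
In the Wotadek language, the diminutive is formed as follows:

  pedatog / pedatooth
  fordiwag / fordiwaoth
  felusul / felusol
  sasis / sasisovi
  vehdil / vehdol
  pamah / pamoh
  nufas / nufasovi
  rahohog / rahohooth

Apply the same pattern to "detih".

"detih" ends in -h. The one such stem in the data (pamah → pamoh) changes the last vowel to 'o' (as do felusul, vehdil), so the same rule applies.
The other patterns: stems ending in -s add -ovi; stems ending in -g drop the final letter and add -oth.
So detih → detoh.

detoh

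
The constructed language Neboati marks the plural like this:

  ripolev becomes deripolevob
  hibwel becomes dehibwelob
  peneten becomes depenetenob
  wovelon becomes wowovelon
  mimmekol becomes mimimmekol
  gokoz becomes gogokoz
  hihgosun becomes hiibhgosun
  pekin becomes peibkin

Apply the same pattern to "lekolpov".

peneten and wovelon both end in -n yet inflect differently (depenetenob, wowovelon), so the final letter is not what conditions the rule; the last vowel is.
"lekolpov" has last vowel 'o'. The stems whose last vowel is 'o' (wovelon → wowovelon, mimmekol → mimimmekol, gokoz → gogokoz) repeat the first consonant+vowel as a prefix.
The other patterns: stems whose last vowel is 'e' add de- … -ob around the stem; stems whose last vowel is 'i' or 'u' insert -ib- after the first vowel.
So lekolpov → lelekolpov.

lelekolpov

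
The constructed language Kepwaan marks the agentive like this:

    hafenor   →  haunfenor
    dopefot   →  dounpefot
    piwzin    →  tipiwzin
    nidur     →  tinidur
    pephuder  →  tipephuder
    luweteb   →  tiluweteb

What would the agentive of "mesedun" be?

hafenor and nidur both end in -r yet inflect differently (haunfenor, tinidur), so the final letter is not what conditions the rule; the last vowel is.
"mesedun" has last vowel 'u'. The one such stem in the data (nidur → tinidur) adds the prefix ti-, so the same rule applies.
The other pattern: stems whose last vowel is 'o' insert -un- after the first vowel.
So mesedun → timesedun.

timesedun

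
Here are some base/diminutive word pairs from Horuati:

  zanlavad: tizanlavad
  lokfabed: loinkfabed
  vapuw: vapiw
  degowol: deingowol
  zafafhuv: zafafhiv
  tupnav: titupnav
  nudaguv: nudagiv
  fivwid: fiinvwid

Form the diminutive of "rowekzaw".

"rowekzaw" has last vowel 'a'. The stems whose last vowel is 'a' (tupnav → titupnav, zanlavad → tizanlavad) add the prefix ti-.
So rowekzaw → tirowekzaw.

tirowekzaw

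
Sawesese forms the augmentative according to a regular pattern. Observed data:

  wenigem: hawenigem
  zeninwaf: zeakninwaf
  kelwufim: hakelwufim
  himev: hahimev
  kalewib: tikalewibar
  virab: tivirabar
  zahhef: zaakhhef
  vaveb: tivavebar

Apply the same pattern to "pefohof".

peakfohof

virab and zeninwaf both have last vowel 'a' yet inflect differently (tivirabar, zeakninwaf), so the last vowel is not what conditions the rule; the final letter is.
"pefohof" ends in -f. The stems ending in -f (zeninwaf → zeakninwaf, zahhef → zaakhhef) insert -ak- after the first vowel.
The other patterns: stems ending in -b add ti- … -ar around the stem; stems ending in -m or -v add the prefix ha-.
So pefohof → peakfohof.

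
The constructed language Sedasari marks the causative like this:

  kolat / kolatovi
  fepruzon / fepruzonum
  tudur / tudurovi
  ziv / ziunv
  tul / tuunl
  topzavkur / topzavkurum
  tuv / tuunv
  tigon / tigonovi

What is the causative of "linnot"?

tigon and fepruzon both end in -n yet inflect differently (tigonovi, fepruzonum), so the final letter is not what conditions the rule; the number of vowels is.
"linnot" has 2 vowels. The stems with 2 vowels (kolat → kolatovi, tigon → tigonovi, tudur → tudurovi) add -ovi.
So linnot → linnotovi.

linnotovi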